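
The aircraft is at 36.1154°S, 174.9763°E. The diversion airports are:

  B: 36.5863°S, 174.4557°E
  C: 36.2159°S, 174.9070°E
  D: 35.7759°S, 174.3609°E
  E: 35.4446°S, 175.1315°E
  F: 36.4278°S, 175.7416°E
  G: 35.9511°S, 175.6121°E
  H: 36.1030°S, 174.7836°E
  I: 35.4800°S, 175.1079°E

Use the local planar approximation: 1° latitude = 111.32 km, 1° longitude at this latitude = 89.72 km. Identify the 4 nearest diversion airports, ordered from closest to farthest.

Distances from 36.1154°S, 174.9763°E:
B: √((-0.4709·111.32)² + (-0.5206·89.72)²) = √(2747.918046 + 2181.658937) = 70.2109 km
C: √((-0.1005·111.32)² + (-0.0693·89.72)²) = √(125.163736 + 38.658500) = 12.7993 km
D: √((0.3395·111.32)² + (-0.6154·89.72)²) = √(1428.321431 + 3048.551343) = 66.9094 km
E: √((0.6708·111.32)² + (0.1552·89.72)²) = √(5576.125031 + 193.892926) = 75.9606 km
F: √((-0.3124·111.32)² + (0.7653·89.72)²) = √(1209.395771 + 4714.568568) = 76.9673 km
G: √((0.1643·111.32)² + (0.6358·89.72)²) = √(334.519564 + 3254.015198) = 59.9044 km
H: √((0.0124·111.32)² + (-0.1927·89.72)²) = √(1.905416 + 298.911042) = 17.3441 km
I: √((0.6354·111.32)² + (0.1316·89.72)²) = √(5003.118810 + 139.408838) = 71.7114 km
Sorted: C (12.7993 km) < H (17.3441 km) < G (59.9044 km) < D (66.9094 km) < B (70.2109 km) < I (71.7114 km) < …

C, H, G, D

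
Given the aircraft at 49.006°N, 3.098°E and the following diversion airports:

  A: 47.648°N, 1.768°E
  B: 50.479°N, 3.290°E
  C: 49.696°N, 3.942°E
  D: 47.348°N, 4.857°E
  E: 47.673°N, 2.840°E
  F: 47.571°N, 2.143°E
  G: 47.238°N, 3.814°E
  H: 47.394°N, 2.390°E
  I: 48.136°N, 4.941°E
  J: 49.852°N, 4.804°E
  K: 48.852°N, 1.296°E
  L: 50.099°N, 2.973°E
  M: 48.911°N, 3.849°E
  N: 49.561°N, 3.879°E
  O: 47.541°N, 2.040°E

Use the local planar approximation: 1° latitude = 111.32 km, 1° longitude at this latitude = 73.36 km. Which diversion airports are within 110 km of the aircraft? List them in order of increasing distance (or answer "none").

M, N, C

Distances from 49.006°N, 3.098°E:
A: √((-1.358·111.32)² + (-1.330·73.36)²) = √(22853.14290 + 9519.67073) = 179.924 km
B: √((1.473·111.32)² + (0.192·73.36)²) = √(26887.59074 + 198.39061) = 164.578 km
C: √((0.690·111.32)² + (0.844·73.36)²) = √(5899.89900 + 3833.57124) = 98.658 km
D: √((-1.658·111.32)² + (1.759·73.36)²) = √(34065.55334 + 16651.38354) = 225.204 km
E: √((-1.333·111.32)² + (-0.258·73.36)²) = √(22019.46152 + 358.22679) = 149.592 km
F: √((-1.435·111.32)² + (-0.955·73.36)²) = √(25518.20943 + 4908.23546) = 174.432 km
G: √((-1.768·111.32)² + (0.716·73.36)²) = √(38735.65613 + 2758.95546) = 203.702 km
H: √((-1.612·111.32)² + (-0.708·73.36)²) = √(32201.52728 + 2697.64726) = 186.813 km
I: √((-0.870·111.32)² + (1.843·73.36)²) = √(9379.61258 + 18279.71060) = 166.311 km
J: √((0.846·111.32)² + (1.706·73.36)²) = √(8869.25459 + 15663.06315) = 156.628 km
K: √((-0.154·111.32)² + (-1.802·73.36)²) = √(293.89205 + 17475.44400) = 133.302 km
L: √((1.093·111.32)² + (-0.125·73.36)²) = √(14804.26053 + 84.08890) = 122.018 km
M: √((-0.095·111.32)² + (0.751·73.36)²) = √(111.83909 + 3035.27832) = 56.099 km
N: √((0.555·111.32)² + (0.781·73.36)²) = √(3817.08966 + 3282.62077) = 84.260 km
O: √((-1.465·111.32)² + (-1.058·73.36)²) = √(26596.32582 + 6024.06960) = 180.611 km
Threshold 110 km: M (56.099 km), N (84.260 km), C (98.658 km) are within range.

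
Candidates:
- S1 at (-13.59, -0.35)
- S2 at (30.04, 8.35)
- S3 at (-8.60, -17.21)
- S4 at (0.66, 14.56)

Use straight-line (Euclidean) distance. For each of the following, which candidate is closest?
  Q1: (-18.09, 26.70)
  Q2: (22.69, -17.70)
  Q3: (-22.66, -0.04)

Q1 at (-18.09, 26.70):
  S1: 27.42
  S2: 51.51
  S3: 44.92
  S4: 22.34
  → nearest: S4 (22.34)
Q2 at (22.69, -17.70):
  S1: 40.22
  S2: 27.07
  S3: 31.29
  S4: 39.06
  → nearest: S2 (27.07)
Q3 at (-22.66, -0.04):
  S1: 9.08
  S2: 53.36
  S3: 22.19
  S4: 27.51
  → nearest: S1 (9.08)

Q1→S4; Q2→S2; Q3→S1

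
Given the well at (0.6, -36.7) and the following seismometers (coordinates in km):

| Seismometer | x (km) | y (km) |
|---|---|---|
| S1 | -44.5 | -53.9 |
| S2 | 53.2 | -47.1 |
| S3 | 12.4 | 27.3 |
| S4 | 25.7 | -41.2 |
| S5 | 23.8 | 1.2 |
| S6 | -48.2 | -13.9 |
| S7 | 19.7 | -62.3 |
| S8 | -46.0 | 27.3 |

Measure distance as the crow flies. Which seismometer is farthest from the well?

S8

Distances from (0.6, -36.7):
S1: 48.3 km
S2: 53.6 km
S3: 65.1 km
S4: 25.5 km
S5: 44.4 km
S6: 53.9 km
S7: 31.9 km
S8: 79.2 km
Maximum: S8 at 79.2 km.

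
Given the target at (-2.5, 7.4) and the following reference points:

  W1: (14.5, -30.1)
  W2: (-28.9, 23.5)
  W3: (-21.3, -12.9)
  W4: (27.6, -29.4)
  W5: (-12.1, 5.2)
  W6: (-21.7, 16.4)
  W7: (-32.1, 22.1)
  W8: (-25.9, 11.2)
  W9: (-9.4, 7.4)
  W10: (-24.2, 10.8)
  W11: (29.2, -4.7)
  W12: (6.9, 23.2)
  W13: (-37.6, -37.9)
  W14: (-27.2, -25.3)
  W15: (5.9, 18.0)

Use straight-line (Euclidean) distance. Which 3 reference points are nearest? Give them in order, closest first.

Distances from (-2.5, 7.4):
W1: √((17.0)² + (-37.5)²) = √(289.000 + 1406.250) = 41.2
W2: √((-26.4)² + (16.1)²) = √(696.960 + 259.210) = 30.9
W3: √((-18.8)² + (-20.3)²) = √(353.440 + 412.090) = 27.7
W4: √((30.1)² + (-36.8)²) = √(906.010 + 1354.240) = 47.5
W5: √((-9.6)² + (-2.2)²) = √(92.160 + 4.840) = 9.8
W6: √((-19.2)² + (9.0)²) = √(368.640 + 81.000) = 21.2
W7: √((-29.6)² + (14.7)²) = √(876.160 + 216.090) = 33.0
W8: √((-23.4)² + (3.8)²) = √(547.560 + 14.440) = 23.7
W9: √((-6.9)² + (0.0)²) = √(47.610 + 0.000) = 6.9
W10: √((-21.7)² + (3.4)²) = √(470.890 + 11.560) = 22.0
W11: √((31.7)² + (-12.1)²) = √(1004.890 + 146.410) = 33.9
W12: √((9.4)² + (15.8)²) = √(88.360 + 249.640) = 18.4
W13: √((-35.1)² + (-45.3)²) = √(1232.010 + 2052.090) = 57.3
W14: √((-24.7)² + (-32.7)²) = √(610.090 + 1069.290) = 41.0
W15: √((8.4)² + (10.6)²) = √(70.560 + 112.360) = 13.5
Sorted: W9 (6.9) < W5 (9.8) < W15 (13.5) < W12 (18.4) < W6 (21.2) < …

W9, W5, W15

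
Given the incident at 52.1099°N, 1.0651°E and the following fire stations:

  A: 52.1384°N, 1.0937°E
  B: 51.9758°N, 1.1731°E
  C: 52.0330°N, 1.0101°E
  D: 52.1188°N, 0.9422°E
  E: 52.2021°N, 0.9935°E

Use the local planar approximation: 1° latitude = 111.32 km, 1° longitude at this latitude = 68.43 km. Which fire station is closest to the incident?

A

Distances from 52.1099°N, 1.0651°E:
A: 3.7277 km
B: 16.6573 km
C: 9.3513 km
D: 8.4682 km
E: 11.3732 km
Minimum: A at 3.7277 km.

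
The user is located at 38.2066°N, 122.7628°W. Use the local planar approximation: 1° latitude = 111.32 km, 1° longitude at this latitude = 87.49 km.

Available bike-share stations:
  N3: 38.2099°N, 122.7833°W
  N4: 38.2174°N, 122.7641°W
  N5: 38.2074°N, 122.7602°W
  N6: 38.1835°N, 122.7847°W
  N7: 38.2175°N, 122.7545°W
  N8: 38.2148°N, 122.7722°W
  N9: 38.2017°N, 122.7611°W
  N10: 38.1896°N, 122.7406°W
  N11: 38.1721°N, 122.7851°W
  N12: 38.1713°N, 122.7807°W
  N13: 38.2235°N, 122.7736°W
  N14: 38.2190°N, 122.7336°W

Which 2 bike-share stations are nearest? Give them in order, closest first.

N5, N9

Distances from 38.2066°N, 122.7628°W:
N3: 1.8308 km
N4: 1.2076 km
N5: 0.2443 km
N6: 3.2068 km
N7: 1.4141 km
N8: 1.2287 km
N9: 0.5654 km
N10: 2.7118 km
N11: 4.3077 km
N12: 4.2302 km
N13: 2.1053 km
N14: 2.9038 km
Sorted: N5 (0.2443 km) < N9 (0.5654 km) < N4 (1.2076 km) < N8 (1.2287 km) < …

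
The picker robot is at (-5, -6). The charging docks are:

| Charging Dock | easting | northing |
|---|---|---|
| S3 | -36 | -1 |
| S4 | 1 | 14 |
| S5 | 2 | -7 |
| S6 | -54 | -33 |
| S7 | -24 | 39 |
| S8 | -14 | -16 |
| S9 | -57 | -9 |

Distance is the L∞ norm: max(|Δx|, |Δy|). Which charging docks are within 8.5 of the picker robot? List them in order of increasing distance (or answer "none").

S5

Distances from (-5, -6):
S3: max(|-31|, |5|) = 31
S4: max(|6|, |20|) = 20
S5: max(|7|, |-1|) = 7
S6: max(|-49|, |-27|) = 49
S7: max(|-19|, |45|) = 45
S8: max(|-9|, |-10|) = 10
S9: max(|-52|, |-3|) = 52
Threshold 8.5: S5 (7) is within range.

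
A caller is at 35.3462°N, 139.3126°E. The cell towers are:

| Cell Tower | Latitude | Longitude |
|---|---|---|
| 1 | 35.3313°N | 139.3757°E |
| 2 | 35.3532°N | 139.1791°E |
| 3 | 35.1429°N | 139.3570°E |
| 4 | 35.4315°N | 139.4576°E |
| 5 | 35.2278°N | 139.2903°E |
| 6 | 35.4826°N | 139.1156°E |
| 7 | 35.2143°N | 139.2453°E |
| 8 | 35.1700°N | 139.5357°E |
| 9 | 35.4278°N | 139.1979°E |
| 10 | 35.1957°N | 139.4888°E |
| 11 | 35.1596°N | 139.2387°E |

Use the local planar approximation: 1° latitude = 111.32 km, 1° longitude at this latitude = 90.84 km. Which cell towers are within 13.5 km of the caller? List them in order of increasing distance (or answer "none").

Distances from 35.3462°N, 139.3126°E:
1: √((-0.0149·111.32)² + (0.0631·90.84)²) = √(2.751180 + 32.855870) = 5.9672 km
2: √((0.0070·111.32)² + (-0.1335·90.84)²) = √(0.607215 + 147.067525) = 12.1521 km
3: √((-0.2033·111.32)² + (0.0444·90.84)²) = √(512.178274 + 16.267477) = 22.9879 km
4: √((0.0853·111.32)² + (0.1450·90.84)²) = √(90.166343 + 173.496315) = 16.2377 km
5: √((-0.1184·111.32)² + (-0.0223·90.84)²) = √(173.719992 + 4.103590) = 13.3351 km
6: √((0.1364·111.32)² + (-0.1970·90.84)²) = √(230.555314 + 320.248204) = 23.4692 km
7: √((-0.1319·111.32)² + (-0.0673·90.84)²) = √(215.593661 + 37.375274) = 15.9050 km
8: √((-0.1762·111.32)² + (0.2231·90.84)²) = √(384.731905 + 410.727131) = 28.2039 km
9: √((0.0816·111.32)² + (-0.1147·90.84)²) = √(82.513824 + 108.562813) = 13.8230 km
10: √((-0.1505·111.32)² + (0.1762·90.84)²) = √(280.685123 + 256.192292) = 23.1706 km
11: √((-0.1866·111.32)² + (-0.0739·90.84)²) = √(431.488946 + 45.065389) = 21.8301 km
Threshold 13.5 km: 1 (5.9672 km), 2 (12.1521 km), 5 (13.3351 km) are within range.

1, 2, 5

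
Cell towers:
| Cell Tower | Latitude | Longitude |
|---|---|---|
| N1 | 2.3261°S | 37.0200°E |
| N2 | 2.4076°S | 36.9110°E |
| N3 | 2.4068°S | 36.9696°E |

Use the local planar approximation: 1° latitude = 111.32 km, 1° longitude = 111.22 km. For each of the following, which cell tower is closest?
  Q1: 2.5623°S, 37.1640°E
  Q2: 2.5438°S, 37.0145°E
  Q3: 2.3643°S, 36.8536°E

Q1→N3; Q2→N3; Q3→N2

Q1 at 2.5623°S, 37.1640°E:
  N1: √((0.2362·111.32)² + (-0.1440·111.22)²) = √(691.363077 + 256.502006) = 30.7874 km
  N2: √((0.1547·111.32)² + (-0.2530·111.22)²) = √(296.569867 + 791.784187) = 32.9902 km
  N3: √((0.1555·111.32)² + (-0.1944·111.22)²) = √(299.645101 + 467.474906) = 27.6969 km
  → nearest: N3 (27.6969 km)
Q2 at 2.5438°S, 37.0145°E:
  N1: √((0.2177·111.32)² + (0.0055·111.22)²) = √(587.304398 + 0.374189) = 24.2421 km
  N2: √((0.1362·111.32)² + (-0.1035·111.22)²) = √(229.879694 + 132.509337) = 19.0365 km
  N3: √((0.1370·111.32)² + (-0.0449·111.22)²) = √(232.588121 + 24.937819) = 16.0476 km
  → nearest: N3 (16.0476 km)
Q3 at 2.3643°S, 36.8536°E:
  N1: √((0.0382·111.32)² + (0.1664·111.22)²) = √(18.083110 + 342.509345) = 18.9893 km
  N2: √((-0.0433·111.32)² + (0.0574·111.22)²) = √(23.233904 + 40.755814) = 7.9994 km
  N3: √((-0.0425·111.32)² + (0.1160·111.22)²) = √(22.383307 + 166.449218) = 13.7416 km
  → nearest: N2 (7.9994 km)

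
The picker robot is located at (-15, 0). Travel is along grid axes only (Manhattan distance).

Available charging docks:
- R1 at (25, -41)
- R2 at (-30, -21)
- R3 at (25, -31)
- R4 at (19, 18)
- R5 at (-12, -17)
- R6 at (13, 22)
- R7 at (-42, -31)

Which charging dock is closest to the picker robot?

Distances from (-15, 0):
R1: |40| + |-41| = 40 + 41 = 81
R2: |-15| + |-21| = 15 + 21 = 36
R3: |40| + |-31| = 40 + 31 = 71
R4: |34| + |18| = 34 + 18 = 52
R5: |3| + |-17| = 3 + 17 = 20
R6: |28| + |22| = 28 + 22 = 50
R7: |-27| + |-31| = 27 + 31 = 58
Minimum: R5 at 20.

R5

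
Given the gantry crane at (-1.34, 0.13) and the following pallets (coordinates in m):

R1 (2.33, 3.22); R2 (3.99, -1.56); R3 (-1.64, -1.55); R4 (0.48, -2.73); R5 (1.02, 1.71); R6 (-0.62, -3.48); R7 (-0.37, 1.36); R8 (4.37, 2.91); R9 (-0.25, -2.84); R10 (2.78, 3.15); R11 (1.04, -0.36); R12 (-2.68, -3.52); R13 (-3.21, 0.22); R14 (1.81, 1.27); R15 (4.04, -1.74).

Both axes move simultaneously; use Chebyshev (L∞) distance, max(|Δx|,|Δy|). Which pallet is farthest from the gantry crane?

R8

Distances from (-1.34, 0.13):
R1: 3.67 m
R2: 5.33 m
R3: 1.68 m
R4: 2.86 m
R5: 2.36 m
R6: 3.61 m
R7: 1.23 m
R8: 5.71 m
R9: 2.97 m
R10: 4.12 m
R11: 2.38 m
R12: 3.65 m
R13: 1.87 m
R14: 3.15 m
R15: 5.38 m
Maximum: R8 at 5.71 m.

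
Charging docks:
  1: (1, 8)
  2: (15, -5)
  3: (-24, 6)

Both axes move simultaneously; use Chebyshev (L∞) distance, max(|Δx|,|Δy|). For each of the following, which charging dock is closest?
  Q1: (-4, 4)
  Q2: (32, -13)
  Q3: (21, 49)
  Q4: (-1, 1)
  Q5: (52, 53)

Q1→1; Q2→2; Q3→1; Q4→1; Q5→1

Q1 at (-4, 4):
  1: max(|5|, |4|) = 5
  2: max(|19|, |-9|) = 19
  3: max(|-20|, |2|) = 20
  → nearest: 1 (5)
Q2 at (32, -13):
  1: max(|-31|, |21|) = 31
  2: max(|-17|, |8|) = 17
  3: max(|-56|, |19|) = 56
  → nearest: 2 (17)
Q3 at (21, 49):
  1: max(|-20|, |-41|) = 41
  2: max(|-6|, |-54|) = 54
  3: max(|-45|, |-43|) = 45
  → nearest: 1 (41)
Q4 at (-1, 1):
  1: max(|2|, |7|) = 7
  2: max(|16|, |-6|) = 16
  3: max(|-23|, |5|) = 23
  → nearest: 1 (7)
Q5 at (52, 53):
  1: max(|-51|, |-45|) = 51
  2: max(|-37|, |-58|) = 58
  3: max(|-76|, |-47|) = 76
  → nearest: 1 (51)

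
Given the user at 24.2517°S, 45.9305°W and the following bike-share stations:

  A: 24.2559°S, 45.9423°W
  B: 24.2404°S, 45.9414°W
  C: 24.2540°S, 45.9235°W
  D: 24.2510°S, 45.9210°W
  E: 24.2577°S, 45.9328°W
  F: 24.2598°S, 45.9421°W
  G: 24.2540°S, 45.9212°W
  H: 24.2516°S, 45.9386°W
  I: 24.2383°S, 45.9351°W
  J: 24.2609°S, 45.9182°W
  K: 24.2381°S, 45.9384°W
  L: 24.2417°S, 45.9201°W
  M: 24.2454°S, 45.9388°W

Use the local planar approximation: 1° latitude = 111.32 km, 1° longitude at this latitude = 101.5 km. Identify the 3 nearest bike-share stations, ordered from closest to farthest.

E, C, H

Distances from 24.2517°S, 45.9305°W:
A: √((-0.0042·111.32)² + (-0.0118·101.5)²) = √(0.218597 + 1.434485) = 1.2857 km
B: √((0.0113·111.32)² + (-0.0109·101.5)²) = √(1.582353 + 1.224010) = 1.6752 km
C: √((-0.0023·111.32)² + (0.0070·101.5)²) = √(0.065554 + 0.504810) = 0.7552 km
D: √((0.0007·111.32)² + (0.0095·101.5)²) = √(0.006072 + 0.929778) = 0.9674 km
E: √((-0.0060·111.32)² + (-0.0023·101.5)²) = √(0.446117 + 0.054499) = 0.7075 km
F: √((-0.0081·111.32)² + (-0.0116·101.5)²) = √(0.813048 + 1.386271) = 1.4830 km
G: √((-0.0023·111.32)² + (0.0093·101.5)²) = √(0.065554 + 0.891042) = 0.9781 km
H: √((0.0001·111.32)² + (-0.0081·101.5)²) = √(0.000124 + 0.675931) = 0.8222 km
I: √((0.0134·111.32)² + (-0.0046·101.5)²) = √(2.225133 + 0.217996) = 1.5631 km
J: √((-0.0092·111.32)² + (0.0123·101.5)²) = √(1.048871 + 1.558627) = 1.6148 km
K: √((0.0136·111.32)² + (-0.0079·101.5)²) = √(2.292051 + 0.642963) = 1.7132 km
L: √((0.0100·111.32)² + (0.0104·101.5)²) = √(1.239214 + 1.114291) = 1.5341 km
M: √((0.0063·111.32)² + (-0.0083·101.5)²) = √(0.491844 + 0.709722) = 1.0962 km
Sorted: E (0.7075 km) < C (0.7552 km) < H (0.8222 km) < D (0.9674 km) < G (0.9781 km) < …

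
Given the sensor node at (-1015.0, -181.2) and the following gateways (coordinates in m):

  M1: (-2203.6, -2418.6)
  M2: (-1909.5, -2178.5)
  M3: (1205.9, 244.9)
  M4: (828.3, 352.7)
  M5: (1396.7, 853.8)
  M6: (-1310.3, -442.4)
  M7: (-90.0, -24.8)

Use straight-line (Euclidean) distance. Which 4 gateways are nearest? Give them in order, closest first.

M6, M7, M4, M2

Distances from (-1015.0, -181.2):
M1: 2533.5 m
M2: 2188.5 m
M3: 2261.4 m
M4: 1919.1 m
M5: 2624.4 m
M6: 394.2 m
M7: 938.1 m
Sorted: M6 (394.2 m) < M7 (938.1 m) < M4 (1919.1 m) < M2 (2188.5 m) < M3 (2261.4 m) < M1 (2533.5 m) < …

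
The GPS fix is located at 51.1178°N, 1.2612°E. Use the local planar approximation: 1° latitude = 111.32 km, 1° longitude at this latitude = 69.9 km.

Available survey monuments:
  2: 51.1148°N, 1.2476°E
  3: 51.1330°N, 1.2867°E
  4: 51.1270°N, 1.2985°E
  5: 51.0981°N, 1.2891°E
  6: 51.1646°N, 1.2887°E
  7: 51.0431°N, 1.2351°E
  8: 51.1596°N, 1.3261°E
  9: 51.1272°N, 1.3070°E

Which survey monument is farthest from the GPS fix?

Distances from 51.1178°N, 1.2612°E:
2: √((-0.0030·111.32)² + (-0.0136·69.9)²) = √(0.111529 + 0.903716) = 1.0076 km
3: √((0.0152·111.32)² + (0.0255·69.9)²) = √(2.863081 + 3.177128) = 2.4577 km
4: √((0.0092·111.32)² + (0.0373·69.9)²) = √(1.048871 + 6.797857) = 2.8012 km
5: √((-0.0197·111.32)² + (0.0279·69.9)²) = √(4.809267 + 3.803319) = 2.9347 km
6: √((0.0468·111.32)² + (0.0275·69.9)²) = √(27.141766 + 3.695045) = 5.5531 km
7: √((-0.0747·111.32)² + (-0.0261·69.9)²) = √(69.149270 + 3.328399) = 8.5134 km
8: √((0.0418·111.32)² + (0.0649·69.9)²) = √(21.652047 + 20.579923) = 6.4986 km
9: √((0.0094·111.32)² + (0.0458·69.9)²) = √(1.094970 + 10.249090) = 3.3681 km
Maximum: 7 at 8.5134 km.

7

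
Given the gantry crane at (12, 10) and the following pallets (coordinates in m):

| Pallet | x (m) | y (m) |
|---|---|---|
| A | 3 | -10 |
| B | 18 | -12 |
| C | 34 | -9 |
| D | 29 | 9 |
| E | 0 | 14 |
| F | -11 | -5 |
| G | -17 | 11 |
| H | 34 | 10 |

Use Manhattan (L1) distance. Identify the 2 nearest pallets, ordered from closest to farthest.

Distances from (12, 10):
A: 29 m
B: 28 m
C: 41 m
D: 18 m
E: 16 m
F: 38 m
G: 30 m
H: 22 m
Sorted: E (16 m) < D (18 m) < H (22 m) < B (28 m) < …

E, D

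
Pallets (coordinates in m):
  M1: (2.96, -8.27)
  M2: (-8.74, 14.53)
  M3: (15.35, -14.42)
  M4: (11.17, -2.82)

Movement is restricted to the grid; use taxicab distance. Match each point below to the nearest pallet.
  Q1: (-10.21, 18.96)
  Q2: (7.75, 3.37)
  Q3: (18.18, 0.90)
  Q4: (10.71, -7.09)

Q1 at (-10.21, 18.96):
  M1: |13.17| + |-27.23| = 13.17 + 27.23 = 40.40 m
  M2: |1.47| + |-4.43| = 1.47 + 4.43 = 5.90 m
  M3: |25.56| + |-33.38| = 25.56 + 33.38 = 58.94 m
  M4: |21.38| + |-21.78| = 21.38 + 21.78 = 43.16 m
  → nearest: M2 (5.90 m)
Q2 at (7.75, 3.37):
  M1: |-4.79| + |-11.64| = 4.79 + 11.64 = 16.43 m
  M2: |-16.49| + |11.16| = 16.49 + 11.16 = 27.65 m
  M3: |7.60| + |-17.79| = 7.60 + 17.79 = 25.39 m
  M4: |3.42| + |-6.19| = 3.42 + 6.19 = 9.61 m
  → nearest: M4 (9.61 m)
Q3 at (18.18, 0.90):
  M1: |-15.22| + |-9.17| = 15.22 + 9.17 = 24.39 m
  M2: |-26.92| + |13.63| = 26.92 + 13.63 = 40.55 m
  M3: |-2.83| + |-15.32| = 2.83 + 15.32 = 18.15 m
  M4: |-7.01| + |-3.72| = 7.01 + 3.72 = 10.73 m
  → nearest: M4 (10.73 m)
Q4 at (10.71, -7.09):
  M1: |-7.75| + |-1.18| = 7.75 + 1.18 = 8.93 m
  M2: |-19.45| + |21.62| = 19.45 + 21.62 = 41.07 m
  M3: |4.64| + |-7.33| = 4.64 + 7.33 = 11.97 m
  M4: |0.46| + |4.27| = 0.46 + 4.27 = 4.73 m
  → nearest: M4 (4.73 m)

Q1→M2; Q2→M4; Q3→M4; Q4→M4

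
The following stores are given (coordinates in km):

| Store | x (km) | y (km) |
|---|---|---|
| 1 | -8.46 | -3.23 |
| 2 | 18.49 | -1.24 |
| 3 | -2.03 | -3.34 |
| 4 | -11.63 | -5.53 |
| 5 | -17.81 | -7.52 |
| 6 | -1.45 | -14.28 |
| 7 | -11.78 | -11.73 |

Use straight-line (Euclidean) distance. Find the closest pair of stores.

1 and 4

Pairwise distances:
1–2: 27.02 km
1–3: 6.43 km
1–4: 3.92 km
1–5: 10.29 km
1–6: 13.09 km
1–7: 9.13 km
2–3: 20.63 km
2–4: 30.42 km
2–5: 36.84 km
2–6: 23.83 km
2–7: 32.04 km
3–4: 9.85 km
3–5: 16.32 km
3–6: 10.96 km
3–7: 12.86 km
4–5: 6.49 km
4–6: 13.42 km
4–7: 6.20 km
5–6: 17.70 km
5–7: 7.35 km
6–7: 10.64 km
Closest pair: 1–4 at 3.92 km.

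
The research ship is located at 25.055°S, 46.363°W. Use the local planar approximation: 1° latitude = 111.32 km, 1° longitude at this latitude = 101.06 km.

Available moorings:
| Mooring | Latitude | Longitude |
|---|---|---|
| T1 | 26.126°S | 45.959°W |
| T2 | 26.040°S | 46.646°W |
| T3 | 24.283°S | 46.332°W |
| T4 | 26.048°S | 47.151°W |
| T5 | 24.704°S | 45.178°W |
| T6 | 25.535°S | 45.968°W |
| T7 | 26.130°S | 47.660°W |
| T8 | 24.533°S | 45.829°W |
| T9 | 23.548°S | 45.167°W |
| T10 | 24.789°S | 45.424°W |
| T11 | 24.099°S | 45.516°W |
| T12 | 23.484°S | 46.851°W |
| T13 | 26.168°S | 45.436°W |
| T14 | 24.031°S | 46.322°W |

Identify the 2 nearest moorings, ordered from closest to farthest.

T6, T8

Distances from 25.055°S, 46.363°W:
T1: √((-1.071·111.32)² + (0.404·101.06)²) = √(14214.29541 + 1666.94518) = 126.021 km
T2: √((-0.985·111.32)² + (-0.283·101.06)²) = √(12023.16636 + 817.95886) = 113.319 km
T3: √((0.772·111.32)² + (0.031·101.06)²) = √(7385.51860 + 9.81481) = 85.996 km
T4: √((-0.993·111.32)² + (-0.788·101.06)²) = √(12219.25962 + 6341.77782) = 136.239 km
T5: √((0.351·111.32)² + (1.185·101.06)²) = √(1526.72434 + 14341.52349) = 125.969 km
T6: √((-0.480·111.32)² + (0.395·101.06)²) = √(2855.14961 + 1593.50261) = 66.698 km
T7: √((-1.075·111.32)² + (-1.297·101.06)²) = √(14320.66956 + 17180.60844) = 177.486 km
T8: √((0.522·111.32)² + (0.534·101.06)²) = √(3376.66053 + 2912.33347) = 79.303 km
T9: √((1.507·111.32)² + (1.196·101.06)²) = √(28143.16261 + 14609.01541) = 206.766 km
T10: √((0.266·111.32)² + (0.939·101.06)²) = √(876.81843 + 9005.12555) = 99.408 km
T11: √((0.956·111.32)² + (0.847·101.06)²) = √(11325.62506 + 7326.98679) = 136.575 km
T12: √((1.571·111.32)² + (-0.488·101.06)²) = √(30584.31552 + 2432.19411) = 181.704 km
T13: √((-1.113·111.32)² + (0.927·101.06)²) = √(15351.00185 + 8776.43329) = 155.330 km
T14: √((1.024·111.32)² + (0.041·101.06)²) = √(12994.10311 + 17.16826) = 114.067 km
Sorted: T6 (66.698 km) < T8 (79.303 km) < T3 (85.996 km) < T10 (99.408 km) < …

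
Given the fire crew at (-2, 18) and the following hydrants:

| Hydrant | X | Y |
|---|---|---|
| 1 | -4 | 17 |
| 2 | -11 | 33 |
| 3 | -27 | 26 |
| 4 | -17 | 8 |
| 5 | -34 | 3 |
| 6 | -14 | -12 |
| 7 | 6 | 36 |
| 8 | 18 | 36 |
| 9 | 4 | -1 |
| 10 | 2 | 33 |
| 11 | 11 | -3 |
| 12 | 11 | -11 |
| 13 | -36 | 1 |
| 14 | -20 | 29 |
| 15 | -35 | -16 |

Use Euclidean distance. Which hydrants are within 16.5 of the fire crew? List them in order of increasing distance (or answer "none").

1, 10

Distances from (-2, 18):
1: √((-2)² + (-1)²) = √(4.000 + 1.000) = 2.2
2: √((-9)² + (15)²) = √(81.000 + 225.000) = 17.5
3: √((-25)² + (8)²) = √(625.000 + 64.000) = 26.2
4: √((-15)² + (-10)²) = √(225.000 + 100.000) = 18.0
5: √((-32)² + (-15)²) = √(1024.000 + 225.000) = 35.3
6: √((-12)² + (-30)²) = √(144.000 + 900.000) = 32.3
7: √((8)² + (18)²) = √(64.000 + 324.000) = 19.7
8: √((20)² + (18)²) = √(400.000 + 324.000) = 26.9
9: √((6)² + (-19)²) = √(36.000 + 361.000) = 19.9
10: √((4)² + (15)²) = √(16.000 + 225.000) = 15.5
11: √((13)² + (-21)²) = √(169.000 + 441.000) = 24.7
12: √((13)² + (-29)²) = √(169.000 + 841.000) = 31.8
13: √((-34)² + (-17)²) = √(1156.000 + 289.000) = 38.0
14: √((-18)² + (11)²) = √(324.000 + 121.000) = 21.1
15: √((-33)² + (-34)²) = √(1089.000 + 1156.000) = 47.4
Threshold 16.5: 1 (2.2), 10 (15.5) are within range.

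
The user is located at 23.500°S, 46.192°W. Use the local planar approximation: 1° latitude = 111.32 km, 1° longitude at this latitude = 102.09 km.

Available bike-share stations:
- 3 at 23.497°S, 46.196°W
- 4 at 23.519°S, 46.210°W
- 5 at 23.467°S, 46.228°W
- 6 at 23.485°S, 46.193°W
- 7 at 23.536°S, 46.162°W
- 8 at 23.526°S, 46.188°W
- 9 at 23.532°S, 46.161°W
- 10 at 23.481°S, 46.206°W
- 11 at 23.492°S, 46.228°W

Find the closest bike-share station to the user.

3

Distances from 23.500°S, 46.192°W:
3: √((0.003·111.32)² + (-0.004·102.09)²) = √(0.11153 + 0.16676) = 0.528 km
4: √((-0.019·111.32)² + (-0.018·102.09)²) = √(4.47356 + 3.37685) = 2.802 km
5: √((0.033·111.32)² + (-0.036·102.09)²) = √(13.49504 + 13.50739) = 5.196 km
6: √((0.015·111.32)² + (-0.001·102.09)²) = √(2.78823 + 0.01042) = 1.673 km
7: √((-0.036·111.32)² + (0.030·102.09)²) = √(16.06022 + 9.38013) = 5.044 km
8: √((-0.026·111.32)² + (0.004·102.09)²) = √(8.37709 + 0.16676) = 2.923 km
9: √((-0.032·111.32)² + (0.031·102.09)²) = √(12.68955 + 10.01590) = 4.765 km
10: √((0.019·111.32)² + (-0.014·102.09)²) = √(4.47356 + 2.04278) = 2.553 km
11: √((0.008·111.32)² + (-0.036·102.09)²) = √(0.79310 + 13.50739) = 3.782 km
Minimum: 3 at 0.528 km.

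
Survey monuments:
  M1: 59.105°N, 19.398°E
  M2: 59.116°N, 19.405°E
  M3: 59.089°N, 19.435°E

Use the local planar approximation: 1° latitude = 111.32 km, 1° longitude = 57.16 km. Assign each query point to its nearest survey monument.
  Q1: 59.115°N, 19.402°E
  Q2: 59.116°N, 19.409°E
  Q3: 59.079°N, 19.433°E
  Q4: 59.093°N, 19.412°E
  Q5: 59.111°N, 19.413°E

Q1→M2; Q2→M2; Q3→M3; Q4→M3; Q5→M2

Q1 at 59.115°N, 19.402°E:
  M1: 1.136 km
  M2: 0.204 km
  M3: 3.455 km
  → nearest: M2 (0.204 km)
Q2 at 59.116°N, 19.409°E:
  M1: 1.377 km
  M2: 0.229 km
  M3: 3.353 km
  → nearest: M2 (0.229 km)
Q3 at 59.079°N, 19.433°E:
  M1: 3.518 km
  M2: 4.419 km
  M3: 1.119 km
  → nearest: M3 (1.119 km)
Q4 at 59.093°N, 19.412°E:
  M1: 1.557 km
  M2: 2.591 km
  M3: 1.388 km
  → nearest: M3 (1.388 km)
Q5 at 59.111°N, 19.413°E:
  M1: 1.087 km
  M2: 0.720 km
  M3: 2.753 km
  → nearest: M2 (0.720 km)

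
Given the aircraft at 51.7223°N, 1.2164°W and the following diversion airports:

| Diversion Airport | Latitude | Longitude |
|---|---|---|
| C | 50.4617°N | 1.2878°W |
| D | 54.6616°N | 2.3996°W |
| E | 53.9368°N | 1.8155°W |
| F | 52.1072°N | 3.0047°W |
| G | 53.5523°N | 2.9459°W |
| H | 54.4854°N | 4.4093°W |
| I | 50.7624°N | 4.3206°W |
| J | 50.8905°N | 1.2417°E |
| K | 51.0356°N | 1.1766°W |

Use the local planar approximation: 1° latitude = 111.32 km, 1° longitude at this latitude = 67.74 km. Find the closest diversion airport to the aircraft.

Distances from 51.7223°N, 1.2164°W:
C: √((-1.2606·111.32)² + (-0.0714·67.74)²) = √(19692.506655 + 23.393048) = 140.4133 km
D: √((2.9393·111.32)² + (-1.1832·67.74)²) = √(107061.722063 + 6424.017370) = 336.8764 km
E: √((2.2145·111.32)² + (-0.5991·67.74)²) = √(60771.193349 + 1646.982649) = 249.8363 km
F: √((0.3849·111.32)² + (-1.7883·67.74)²) = √(1835.871236 + 14674.764408) = 128.4937 km
G: √((1.8300·111.32)² + (-1.7295·67.74)²) = √(41500.045683 + 13725.605659) = 235.0014 km
H: √((2.7631·111.32)² + (-3.1929·67.74)²) = √(94610.557375 + 46780.086267) = 376.0195 km
I: √((-0.9599·111.32)² + (-3.1042·67.74)²) = √(11418.219268 + 44217.050927) = 235.8713 km
J: √((-0.8318·111.32)² + (2.4581·67.74)²) = √(8574.014771 + 27726.144239) = 190.5260 km
K: √((-0.6867·111.32)² + (0.0398·67.74)²) = √(5843.600131 + 7.268696) = 76.4910 km
Minimum: K at 76.4910 km.

K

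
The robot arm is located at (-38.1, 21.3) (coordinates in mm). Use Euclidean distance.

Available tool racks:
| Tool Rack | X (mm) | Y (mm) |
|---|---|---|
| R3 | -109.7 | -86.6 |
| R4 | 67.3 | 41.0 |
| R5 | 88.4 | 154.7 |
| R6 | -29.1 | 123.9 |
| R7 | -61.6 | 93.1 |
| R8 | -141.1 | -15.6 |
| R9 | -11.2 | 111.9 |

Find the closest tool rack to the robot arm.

Distances from (-38.1, 21.3):
R3: √((-71.6)² + (-107.9)²) = √(5126.560 + 11642.410) = 129.5 mm
R4: √((105.4)² + (19.7)²) = √(11109.160 + 388.090) = 107.2 mm
R5: √((126.5)² + (133.4)²) = √(16002.250 + 17795.560) = 183.8 mm
R6: √((9.0)² + (102.6)²) = √(81.000 + 10526.760) = 103.0 mm
R7: √((-23.5)² + (71.8)²) = √(552.250 + 5155.240) = 75.5 mm
R8: √((-103.0)² + (-36.9)²) = √(10609.000 + 1361.610) = 109.4 mm
R9: √((26.9)² + (90.6)²) = √(723.610 + 8208.360) = 94.5 mm
Minimum: R7 at 75.5 mm.

R7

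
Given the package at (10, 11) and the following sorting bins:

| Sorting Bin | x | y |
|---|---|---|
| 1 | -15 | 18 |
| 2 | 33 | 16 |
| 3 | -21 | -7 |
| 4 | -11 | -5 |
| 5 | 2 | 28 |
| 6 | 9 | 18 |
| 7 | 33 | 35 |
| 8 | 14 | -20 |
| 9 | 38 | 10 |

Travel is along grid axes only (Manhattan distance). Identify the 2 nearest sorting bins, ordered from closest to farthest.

Distances from (10, 11):
1: 32
2: 28
3: 49
4: 37
5: 25
6: 8
7: 47
8: 35
9: 29
Sorted: 6 (8) < 5 (25) < 2 (28) < 9 (29) < …

6, 5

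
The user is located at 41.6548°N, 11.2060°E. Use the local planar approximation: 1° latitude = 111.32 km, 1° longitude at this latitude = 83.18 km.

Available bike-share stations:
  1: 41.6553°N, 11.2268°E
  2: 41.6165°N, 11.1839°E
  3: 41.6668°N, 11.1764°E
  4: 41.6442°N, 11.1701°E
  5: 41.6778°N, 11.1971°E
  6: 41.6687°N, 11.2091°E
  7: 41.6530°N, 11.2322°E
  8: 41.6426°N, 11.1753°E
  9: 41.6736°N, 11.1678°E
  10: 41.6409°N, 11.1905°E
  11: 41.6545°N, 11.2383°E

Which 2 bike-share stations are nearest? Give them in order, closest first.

Distances from 41.6548°N, 11.2060°E:
1: 1.7310 km
2: 4.6430 km
3: 2.8012 km
4: 3.2108 km
5: 2.6652 km
6: 1.5687 km
7: 2.1885 km
8: 2.8923 km
9: 3.8048 km
10: 2.0141 km
11: 2.6869 km
Sorted: 6 (1.5687 km) < 1 (1.7310 km) < 10 (2.0141 km) < 7 (2.1885 km) < …

6, 1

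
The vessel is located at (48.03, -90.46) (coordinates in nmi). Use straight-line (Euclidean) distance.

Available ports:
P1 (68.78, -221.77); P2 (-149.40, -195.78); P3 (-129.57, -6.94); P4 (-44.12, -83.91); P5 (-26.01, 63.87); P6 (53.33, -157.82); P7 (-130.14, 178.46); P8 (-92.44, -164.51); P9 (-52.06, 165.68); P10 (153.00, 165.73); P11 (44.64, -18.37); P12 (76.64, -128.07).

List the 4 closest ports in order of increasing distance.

Distances from (48.03, -90.46):
P1: √((20.75)² + (-131.31)²) = √(430.5625 + 17242.3161) = 132.94 nmi
P2: √((-197.43)² + (-105.32)²) = √(38978.6049 + 11092.3024) = 223.77 nmi
P3: √((-177.60)² + (83.52)²) = √(31541.7600 + 6975.5904) = 196.26 nmi
P4: √((-92.15)² + (6.55)²) = √(8491.6225 + 42.9025) = 92.38 nmi
P5: √((-74.04)² + (154.33)²) = √(5481.9216 + 23817.7489) = 171.17 nmi
P6: √((5.30)² + (-67.36)²) = √(28.0900 + 4537.3696) = 67.57 nmi
P7: √((-178.17)² + (268.92)²) = √(31744.5489 + 72317.9664) = 322.59 nmi
P8: √((-140.47)² + (-74.05)²) = √(19731.8209 + 5483.4025) = 158.79 nmi
P9: √((-100.09)² + (256.14)²) = √(10018.0081 + 65607.6996) = 275.00 nmi
P10: √((104.97)² + (256.19)²) = √(11018.7009 + 65633.3161) = 276.86 nmi
P11: √((-3.39)² + (72.09)²) = √(11.4921 + 5196.9681) = 72.17 nmi
P12: √((28.61)² + (-37.61)²) = √(818.5321 + 1414.5121) = 47.26 nmi
Sorted: P12 (47.26 nmi) < P6 (67.57 nmi) < P11 (72.17 nmi) < P4 (92.38 nmi) < P1 (132.94 nmi) < P8 (158.79 nmi) < …

P12, P6, P11, P4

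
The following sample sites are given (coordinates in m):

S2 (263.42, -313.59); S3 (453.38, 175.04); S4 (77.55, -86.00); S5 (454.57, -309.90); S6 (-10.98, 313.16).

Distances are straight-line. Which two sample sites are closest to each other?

S2 and S5

Pairwise distances:
S2–S3: 524.26 m
S2–S4: 293.84 m
S2–S5: 191.19 m
S2–S6: 684.19 m
S3–S4: 457.59 m
S3–S5: 484.94 m
S3–S6: 484.47 m
S4–S5: 438.49 m
S4–S6: 408.86 m
S5–S6: 777.78 m
Closest pair: S2–S5 at 191.19 m.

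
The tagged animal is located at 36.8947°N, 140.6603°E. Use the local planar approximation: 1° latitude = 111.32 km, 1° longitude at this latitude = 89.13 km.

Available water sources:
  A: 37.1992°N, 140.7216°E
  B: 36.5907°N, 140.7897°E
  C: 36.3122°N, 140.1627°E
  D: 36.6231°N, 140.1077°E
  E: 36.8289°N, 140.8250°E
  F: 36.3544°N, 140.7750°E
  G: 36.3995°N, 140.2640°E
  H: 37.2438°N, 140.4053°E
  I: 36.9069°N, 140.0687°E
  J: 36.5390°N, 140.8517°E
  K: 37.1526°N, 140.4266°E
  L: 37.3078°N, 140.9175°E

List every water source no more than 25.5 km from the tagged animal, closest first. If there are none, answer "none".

Distances from 36.8947°N, 140.6603°E:
A: 34.3344 km
B: 35.7527 km
C: 78.5605 km
D: 57.7928 km
E: 16.4057 km
F: 61.0088 km
G: 65.4714 km
H: 45.0201 km
I: 52.7468 km
J: 43.1151 km
K: 35.4698 km
L: 51.3835 km
Threshold 25.5 km: E (16.4057 km) is within range.

E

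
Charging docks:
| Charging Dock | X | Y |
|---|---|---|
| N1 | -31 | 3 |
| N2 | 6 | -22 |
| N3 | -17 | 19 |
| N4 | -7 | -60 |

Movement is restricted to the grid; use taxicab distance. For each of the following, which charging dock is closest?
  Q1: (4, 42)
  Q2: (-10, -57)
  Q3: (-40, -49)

Q1→N3; Q2→N4; Q3→N4

Q1 at (4, 42):
  N1: 74
  N2: 66
  N3: 44
  N4: 113
  → nearest: N3 (44)
Q2 at (-10, -57):
  N1: 81
  N2: 51
  N3: 83
  N4: 6
  → nearest: N4 (6)
Q3 at (-40, -49):
  N1: 61
  N2: 73
  N3: 91
  N4: 44
  → nearest: N4 (44)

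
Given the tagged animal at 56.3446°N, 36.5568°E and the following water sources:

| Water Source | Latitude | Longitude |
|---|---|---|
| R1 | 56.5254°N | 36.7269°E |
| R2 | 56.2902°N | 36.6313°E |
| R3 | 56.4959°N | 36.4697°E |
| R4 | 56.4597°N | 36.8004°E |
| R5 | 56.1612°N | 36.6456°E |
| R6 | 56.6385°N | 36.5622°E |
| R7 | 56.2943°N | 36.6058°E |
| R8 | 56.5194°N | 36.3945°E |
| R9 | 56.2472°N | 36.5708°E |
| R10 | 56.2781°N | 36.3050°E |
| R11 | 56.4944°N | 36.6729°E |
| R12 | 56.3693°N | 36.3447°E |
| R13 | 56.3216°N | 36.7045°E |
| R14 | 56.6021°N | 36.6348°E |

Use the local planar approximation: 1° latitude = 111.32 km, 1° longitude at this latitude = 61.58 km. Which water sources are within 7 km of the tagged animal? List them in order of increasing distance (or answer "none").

Distances from 56.3446°N, 36.5568°E:
R1: 22.6893 km
R2: 7.5974 km
R3: 17.6761 km
R4: 19.7281 km
R5: 21.1357 km
R6: 32.7186 km
R7: 6.3607 km
R8: 21.8754 km
R9: 10.8768 km
R10: 17.1823 km
R11: 18.1437 km
R12: 13.3474 km
R13: 9.4489 km
R14: 29.0645 km
Threshold 7 km: R7 (6.3607 km) is within range.

R7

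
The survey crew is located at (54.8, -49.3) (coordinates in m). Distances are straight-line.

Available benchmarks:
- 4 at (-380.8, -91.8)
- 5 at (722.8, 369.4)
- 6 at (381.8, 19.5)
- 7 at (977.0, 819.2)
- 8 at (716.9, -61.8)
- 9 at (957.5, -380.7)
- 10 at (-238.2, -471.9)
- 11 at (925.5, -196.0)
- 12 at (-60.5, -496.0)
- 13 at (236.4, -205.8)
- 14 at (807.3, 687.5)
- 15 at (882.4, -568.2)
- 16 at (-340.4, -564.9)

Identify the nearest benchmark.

Distances from (54.8, -49.3):
4: √((-435.6)² + (-42.5)²) = √(189747.360 + 1806.250) = 437.7 m
5: √((668.0)² + (418.7)²) = √(446224.000 + 175309.690) = 788.4 m
6: √((327.0)² + (68.8)²) = √(106929.000 + 4733.440) = 334.2 m
7: √((922.2)² + (868.5)²) = √(850452.840 + 754292.250) = 1266.8 m
8: √((662.1)² + (-12.5)²) = √(438376.410 + 156.250) = 662.2 m
9: √((902.7)² + (-331.4)²) = √(814867.290 + 109825.960) = 961.6 m
10: √((-293.0)² + (-422.6)²) = √(85849.000 + 178590.760) = 514.2 m
11: √((870.7)² + (-146.7)²) = √(758118.490 + 21520.890) = 883.0 m
12: √((-115.3)² + (-446.7)²) = √(13294.090 + 199540.890) = 461.3 m
13: √((181.6)² + (-156.5)²) = √(32978.560 + 24492.250) = 239.7 m
14: √((752.5)² + (736.8)²) = √(566256.250 + 542874.240) = 1053.2 m
15: √((827.6)² + (-518.9)²) = √(684921.760 + 269257.210) = 976.8 m
16: √((-395.2)² + (-515.6)²) = √(156183.040 + 265843.360) = 649.6 m
Minimum: 13 at 239.7 m.

13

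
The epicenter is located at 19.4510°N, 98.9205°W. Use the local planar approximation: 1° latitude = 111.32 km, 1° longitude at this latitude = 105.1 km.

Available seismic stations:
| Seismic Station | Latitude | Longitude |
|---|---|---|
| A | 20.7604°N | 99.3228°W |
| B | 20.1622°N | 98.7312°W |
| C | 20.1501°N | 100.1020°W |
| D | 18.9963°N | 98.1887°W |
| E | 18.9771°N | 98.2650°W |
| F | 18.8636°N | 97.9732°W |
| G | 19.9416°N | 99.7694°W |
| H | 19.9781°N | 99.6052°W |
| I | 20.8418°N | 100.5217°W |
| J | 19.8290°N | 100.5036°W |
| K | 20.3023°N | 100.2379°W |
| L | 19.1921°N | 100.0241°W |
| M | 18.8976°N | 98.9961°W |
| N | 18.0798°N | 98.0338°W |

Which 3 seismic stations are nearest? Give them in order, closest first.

M, B, E

Distances from 19.4510°N, 98.9205°W:
A: 151.7710 km
B: 81.6324 km
C: 146.5474 km
D: 92.0738 km
E: 86.7715 km
F: 119.1143 km
G: 104.6076 km
H: 92.8520 km
I: 228.6715 km
J: 171.6223 km
K: 167.7842 km
L: 119.5154 km
M: 62.1148 km
N: 178.8417 km
Sorted: M (62.1148 km) < B (81.6324 km) < E (86.7715 km) < D (92.0738 km) < H (92.8520 km) < …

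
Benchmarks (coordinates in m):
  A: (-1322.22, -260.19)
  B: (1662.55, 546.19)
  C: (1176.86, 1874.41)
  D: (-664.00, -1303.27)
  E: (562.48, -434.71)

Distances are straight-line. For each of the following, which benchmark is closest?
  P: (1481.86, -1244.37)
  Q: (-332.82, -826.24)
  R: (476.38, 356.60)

P→E; Q→D; R→E

P at (1481.86, -1244.37):
  A: √((-2804.08)² + (984.18)²) = √(7862864.6464 + 968610.2724) = 2971.78 m
  B: √((180.69)² + (1790.56)²) = √(32648.8761 + 3206105.1136) = 1799.65 m
  C: √((-305.00)² + (3118.78)²) = √(93025.0000 + 9726788.6884) = 3133.66 m
  D: √((-2145.86)² + (-58.90)²) = √(4604715.1396 + 3469.2100) = 2146.67 m
  E: √((-919.38)² + (809.66)²) = √(845259.5844 + 655549.3156) = 1225.08 m
  → nearest: E (1225.08 m)
Q at (-332.82, -826.24):
  A: √((-989.40)² + (566.05)²) = √(978912.3600 + 320412.6025) = 1139.88 m
  B: √((1995.37)² + (1372.43)²) = √(3981501.4369 + 1883564.1049) = 2421.79 m
  C: √((1509.68)² + (2700.65)²) = √(2279133.7024 + 7293510.4225) = 3093.97 m
  D: √((-331.18)² + (-477.03)²) = √(109680.1924 + 227557.6209) = 580.72 m
  E: √((895.30)² + (391.53)²) = √(801562.0900 + 153295.7409) = 977.17 m
  → nearest: D (580.72 m)
R at (476.38, 356.60):
  A: √((-1798.60)² + (-616.79)²) = √(3234961.9600 + 380429.9041) = 1901.42 m
  B: √((1186.17)² + (189.59)²) = √(1406999.2689 + 35944.3681) = 1201.23 m
  C: √((700.48)² + (1517.81)²) = √(490672.2304 + 2303747.1961) = 1671.65 m
  D: √((-1140.38)² + (-1659.87)²) = √(1300466.5444 + 2755168.4169) = 2013.86 m
  E: √((86.10)² + (-791.31)²) = √(7413.2100 + 626171.5161) = 795.98 m
  → nearest: E (795.98 m)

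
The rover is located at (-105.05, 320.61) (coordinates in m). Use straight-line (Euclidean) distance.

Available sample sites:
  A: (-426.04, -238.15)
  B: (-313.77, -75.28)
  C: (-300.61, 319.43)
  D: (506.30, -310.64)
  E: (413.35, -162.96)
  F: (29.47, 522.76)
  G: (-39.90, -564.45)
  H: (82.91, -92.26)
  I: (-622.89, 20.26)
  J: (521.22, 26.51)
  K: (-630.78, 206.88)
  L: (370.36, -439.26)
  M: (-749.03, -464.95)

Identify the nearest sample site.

Distances from (-105.05, 320.61):
A: √((-320.99)² + (-558.76)²) = √(103034.5801 + 312212.7376) = 644.40 m
B: √((-208.72)² + (-395.89)²) = √(43564.0384 + 156728.8921) = 447.54 m
C: √((-195.56)² + (-1.18)²) = √(38243.7136 + 1.3924) = 195.56 m
D: √((611.35)² + (-631.25)²) = √(373748.8225 + 398476.5625) = 878.76 m
E: √((518.40)² + (-483.57)²) = √(268738.5600 + 233839.9449) = 708.93 m
F: √((134.52)² + (202.15)²) = √(18095.6304 + 40864.6225) = 242.82 m
G: √((65.15)² + (-885.06)²) = √(4244.5225 + 783331.2036) = 887.45 m
H: √((187.96)² + (-412.87)²) = √(35328.9616 + 170461.6369) = 453.64 m
I: √((-517.84)² + (-300.35)²) = √(268158.2656 + 90210.1225) = 598.64 m
J: √((626.27)² + (-294.10)²) = √(392214.1129 + 86494.8100) = 691.89 m
K: √((-525.73)² + (-113.73)²) = √(276392.0329 + 12934.5129) = 537.89 m
L: √((475.41)² + (-759.87)²) = √(226014.6681 + 577402.4169) = 896.34 m
M: √((-643.98)² + (-785.56)²) = √(414710.2404 + 617104.5136) = 1015.78 m
Minimum: C at 195.56 m.

C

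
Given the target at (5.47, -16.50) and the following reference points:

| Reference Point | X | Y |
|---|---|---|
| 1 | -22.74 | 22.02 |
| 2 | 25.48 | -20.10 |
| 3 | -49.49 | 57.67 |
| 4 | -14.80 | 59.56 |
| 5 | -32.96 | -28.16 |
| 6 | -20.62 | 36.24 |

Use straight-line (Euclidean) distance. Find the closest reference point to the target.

Distances from (5.47, -16.50):
1: √((-28.21)² + (38.52)²) = √(795.8041 + 1483.7904) = 47.75
2: √((20.01)² + (-3.60)²) = √(400.4001 + 12.9600) = 20.33
3: √((-54.96)² + (74.17)²) = √(3020.6016 + 5501.1889) = 92.31
4: √((-20.27)² + (76.06)²) = √(410.8729 + 5785.1236) = 78.71
5: √((-38.43)² + (-11.66)²) = √(1476.8649 + 135.9556) = 40.16
6: √((-26.09)² + (52.74)²) = √(680.6881 + 2781.5076) = 58.84
Minimum: 2 at 20.33.

2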